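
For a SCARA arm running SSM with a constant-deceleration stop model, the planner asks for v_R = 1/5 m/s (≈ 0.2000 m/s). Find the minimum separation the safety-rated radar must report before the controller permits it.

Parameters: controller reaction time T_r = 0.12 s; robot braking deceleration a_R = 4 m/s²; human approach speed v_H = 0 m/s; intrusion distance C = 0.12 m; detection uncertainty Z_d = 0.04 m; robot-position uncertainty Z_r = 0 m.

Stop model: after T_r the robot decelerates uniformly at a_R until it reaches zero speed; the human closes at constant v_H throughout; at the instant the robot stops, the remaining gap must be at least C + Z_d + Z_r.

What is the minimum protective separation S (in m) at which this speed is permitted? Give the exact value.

S_min = 189/1000 m = 0.1890 m

T_s = v_R/a_R = (1/5)/4 = 0.0500 s
reaction-phase robot travel = 0.2000·0.1200 = 0.0240 m
robot covers 0.2000·0.0500 − ½·4.0000·0.0500² = 0.0050 m while stopping
human over T_r+T_s: 0.0000·(0.1200+0.0500) = 0.0000 m
residual clearance needed = 0.1200+0.0400+0.0000 = 0.1600 m
S_min ≈ 0.0240+0.0050+0.0000+0.1600  ⇒  S_min = 189/1000 m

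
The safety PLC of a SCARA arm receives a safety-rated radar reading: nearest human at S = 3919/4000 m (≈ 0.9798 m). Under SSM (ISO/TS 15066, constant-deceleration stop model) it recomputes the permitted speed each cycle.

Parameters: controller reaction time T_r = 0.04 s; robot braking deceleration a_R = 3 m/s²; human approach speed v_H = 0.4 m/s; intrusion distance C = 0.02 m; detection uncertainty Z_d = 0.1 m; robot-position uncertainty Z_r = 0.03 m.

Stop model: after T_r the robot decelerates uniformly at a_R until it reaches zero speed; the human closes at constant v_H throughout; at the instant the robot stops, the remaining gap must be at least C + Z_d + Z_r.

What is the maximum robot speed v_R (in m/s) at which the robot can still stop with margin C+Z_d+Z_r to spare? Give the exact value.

collect terms ⇒ (1/6)·v_R² + (13/75)·v_R + (-651/800) = 0
  disc = (13/75)² − 4·(1/6)·(-651/800) = 51529/90000 ; √disc = 227/300
  v_R = (−(13/75) + 227/300) / (2·(1/6)) = 7/4 m/s
check:
stop time T_s = (7/4)/3 = 0.5833 s
reaction-phase robot travel = 1.7500·0.0400 = 0.0700 m
robot covers 1.7500·0.5833 − ½·3.0000·0.5833² = 0.5104 m while stopping
human closes 0.4000·0.6233 = 0.2493 m
C+Z_d+Z_r = 0.0200+0.1000+0.0300 = 0.1500 m
sum ≈ 0.0700+0.5104+0.2493+0.1500 ≈ 0.9798 m = S ✓

v_R_max = 7/4 m/s = 1.7500 m/s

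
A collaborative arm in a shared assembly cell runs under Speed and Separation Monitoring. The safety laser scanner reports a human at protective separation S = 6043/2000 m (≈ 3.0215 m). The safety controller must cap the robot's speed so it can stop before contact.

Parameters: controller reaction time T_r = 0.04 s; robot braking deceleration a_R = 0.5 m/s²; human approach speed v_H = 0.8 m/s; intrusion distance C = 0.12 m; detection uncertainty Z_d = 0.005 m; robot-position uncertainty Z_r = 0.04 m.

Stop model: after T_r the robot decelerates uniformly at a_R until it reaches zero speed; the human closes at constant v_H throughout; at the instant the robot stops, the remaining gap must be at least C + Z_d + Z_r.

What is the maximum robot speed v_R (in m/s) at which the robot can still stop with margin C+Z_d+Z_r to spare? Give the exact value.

v_R_max = 21/20 m/s = 1.0500 m/s

at the boundary: (1)·v² + (41/25)·v + (-5649/2000) = 0
  disc = (41/25)² − 4·(1)·(-5649/2000) = 34969/2500 ; √disc = 187/50
  v_R = (−(41/25) + 187/50) / (2·(1)) = 21/20 m/s
check:
braking lasts T_s = (21/20)/(1/2) = 2.1000 s
reaction-phase robot travel = 1.0500·0.0400 = 0.0420 m
braking distance = 1.0500²/(2·0.5000) = 1.1025 m
human over T_r+T_s: 0.8000·(0.0400+2.1000) = 1.7120 m
margins: 0.1200+0.0050+0.0400 = 0.1650 m
sum ≈ 0.0420+1.1025+1.7120+0.1650 ≈ 3.0215 m = S ✓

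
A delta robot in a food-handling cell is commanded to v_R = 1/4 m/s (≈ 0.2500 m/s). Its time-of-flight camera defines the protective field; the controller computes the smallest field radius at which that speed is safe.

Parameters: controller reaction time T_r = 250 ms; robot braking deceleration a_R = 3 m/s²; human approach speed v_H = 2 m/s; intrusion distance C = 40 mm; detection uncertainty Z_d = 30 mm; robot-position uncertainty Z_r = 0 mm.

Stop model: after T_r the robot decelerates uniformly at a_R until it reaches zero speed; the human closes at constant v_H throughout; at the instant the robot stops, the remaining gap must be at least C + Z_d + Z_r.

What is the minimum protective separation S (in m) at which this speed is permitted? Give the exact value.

S_min = 1943/2400 m = 0.8096 m

T_s = v_R/a_R = (1/4)/3 = 0.0833 s
robot covers v_R·T_r = 0.2500·0.2500 = 0.0625 m before braking
robot under decel: 0.2500²/(2·3.0000) = 0.0104 m
person approaches 2.0000·(0.2500+0.0833) = 0.6667 m
residual clearance needed = 0.0400+0.0300+0.0000 = 0.0700 m
S_min ≈ 0.0625+0.0104+0.6667+0.0700  ⇒  S_min = 1943/2400 m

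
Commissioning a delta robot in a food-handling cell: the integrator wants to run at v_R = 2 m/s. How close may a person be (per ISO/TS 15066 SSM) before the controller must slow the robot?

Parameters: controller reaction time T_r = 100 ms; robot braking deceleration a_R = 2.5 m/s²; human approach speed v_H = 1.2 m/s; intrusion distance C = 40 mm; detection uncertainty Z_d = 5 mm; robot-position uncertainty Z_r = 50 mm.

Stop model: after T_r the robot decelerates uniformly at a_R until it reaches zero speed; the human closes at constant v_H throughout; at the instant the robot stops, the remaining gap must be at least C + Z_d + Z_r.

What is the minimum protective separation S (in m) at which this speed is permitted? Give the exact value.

S_min = 87/40 m = 2.1750 m

braking lasts T_s = 2/(5/2) = 0.8000 s
reaction-phase robot travel = 2.0000·0.1000 = 0.2000 m
braking distance = 2.0000²/(2·2.5000) = 0.8000 m
human over T_r+T_s: 1.2000·(0.1000+0.8000) = 1.0800 m
margins: 0.0400+0.0050+0.0500 = 0.0950 m
S_min ≈ 0.2000+0.8000+1.0800+0.0950  ⇒  S_min = 87/40 m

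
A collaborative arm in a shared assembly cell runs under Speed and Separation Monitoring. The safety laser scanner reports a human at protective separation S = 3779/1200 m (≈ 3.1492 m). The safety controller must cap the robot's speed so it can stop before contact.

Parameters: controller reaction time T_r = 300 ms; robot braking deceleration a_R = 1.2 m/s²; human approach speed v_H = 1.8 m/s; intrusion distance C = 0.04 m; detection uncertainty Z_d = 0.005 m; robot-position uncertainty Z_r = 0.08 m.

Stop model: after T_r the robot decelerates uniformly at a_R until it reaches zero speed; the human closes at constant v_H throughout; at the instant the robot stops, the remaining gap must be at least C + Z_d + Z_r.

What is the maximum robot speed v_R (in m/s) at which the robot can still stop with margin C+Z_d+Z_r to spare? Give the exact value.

quadratic (5/12)·v² + (9/5)·v + (-2981/1200) = 0
  disc = (9/5)² − 4·(5/12)·(-2981/1200) = 26569/3600 ; √disc = 163/60
  v_R = (−(9/5) + 163/60) / (2·(5/12)) = 11/10 m/s
check:
T_s = v_R/a_R = (11/10)/(6/5) = 0.9167 s
reaction-phase robot travel = 1.1000·0.3000 = 0.3300 m
robot under decel: 1.1000²/(2·1.2000) = 0.5042 m
human closes 1.8000·1.2167 = 2.1900 m
residual clearance needed = 0.0400+0.0050+0.0800 = 0.1250 m
sum ≈ 0.3300+0.5042+2.1900+0.1250 ≈ 3.1492 m = S ✓

v_R_max = 11/10 m/s = 1.1000 m/s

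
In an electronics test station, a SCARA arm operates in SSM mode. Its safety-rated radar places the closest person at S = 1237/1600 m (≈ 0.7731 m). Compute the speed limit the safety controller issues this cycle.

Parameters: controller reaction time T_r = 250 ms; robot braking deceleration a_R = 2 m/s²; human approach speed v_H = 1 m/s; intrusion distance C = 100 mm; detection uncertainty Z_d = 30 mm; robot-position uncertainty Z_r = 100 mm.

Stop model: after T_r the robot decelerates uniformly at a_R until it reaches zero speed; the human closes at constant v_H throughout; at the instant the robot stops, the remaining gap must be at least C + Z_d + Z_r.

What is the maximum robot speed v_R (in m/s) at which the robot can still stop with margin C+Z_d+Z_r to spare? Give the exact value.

quadratic (1/4)·v² + (3/4)·v + (-469/1600) = 0
  disc = (3/4)² − 4·(1/4)·(-469/1600) = 1369/1600 ; √disc = 37/40
  v_R = (−(3/4) + 37/40) / (2·(1/4)) = 7/20 m/s
check:
braking lasts T_s = (7/20)/2 = 0.1750 s
robot covers v_R·T_r = 0.3500·0.2500 = 0.0875 m before braking
robot covers 0.3500·0.1750 − ½·2.0000·0.1750² = 0.0306 m while stopping
human over T_r+T_s: 1.0000·(0.2500+0.1750) = 0.4250 m
margins: 0.1000+0.0300+0.1000 = 0.2300 m
sum ≈ 0.0875+0.0306+0.4250+0.2300 ≈ 0.7731 m = S ✓

v_R_max = 7/20 m/s = 0.3500 m/s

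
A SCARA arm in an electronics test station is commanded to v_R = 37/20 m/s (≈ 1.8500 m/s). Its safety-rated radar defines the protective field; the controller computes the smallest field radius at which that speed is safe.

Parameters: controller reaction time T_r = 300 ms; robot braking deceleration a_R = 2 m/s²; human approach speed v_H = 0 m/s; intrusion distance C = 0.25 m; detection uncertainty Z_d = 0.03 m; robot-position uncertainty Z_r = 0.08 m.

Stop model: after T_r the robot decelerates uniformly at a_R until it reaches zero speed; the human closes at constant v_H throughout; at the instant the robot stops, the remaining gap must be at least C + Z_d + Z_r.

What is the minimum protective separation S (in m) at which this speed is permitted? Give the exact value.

S_min = 2833/1600 m = 1.7706 m

braking lasts T_s = (37/20)/2 = 0.9250 s
reaction-phase robot travel = 1.8500·0.3000 = 0.5550 m
braking distance = 1.8500²/(2·2.0000) = 0.8556 m
person approaches 0.0000·(0.3000+0.9250) = 0.0000 m
residual clearance needed = 0.2500+0.0300+0.0800 = 0.3600 m
S_min ≈ 0.5550+0.8556+0.0000+0.3600  ⇒  S_min = 2833/1600 m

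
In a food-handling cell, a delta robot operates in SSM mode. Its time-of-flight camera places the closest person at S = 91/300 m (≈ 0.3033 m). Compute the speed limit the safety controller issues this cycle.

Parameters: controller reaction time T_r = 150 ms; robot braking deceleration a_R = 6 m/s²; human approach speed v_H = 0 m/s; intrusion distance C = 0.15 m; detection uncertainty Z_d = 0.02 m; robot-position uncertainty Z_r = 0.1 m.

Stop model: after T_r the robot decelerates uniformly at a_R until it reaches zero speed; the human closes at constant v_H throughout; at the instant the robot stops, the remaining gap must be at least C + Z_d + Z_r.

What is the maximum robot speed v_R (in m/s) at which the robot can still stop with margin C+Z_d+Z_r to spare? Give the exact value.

quadratic (1/12)·v² + (3/20)·v + (-1/30) = 0
  disc = (3/20)² − 4·(1/12)·(-1/30) = 121/3600 ; √disc = 11/60
  v_R = (−(3/20) + 11/60) / (2·(1/12)) = 1/5 m/s
check:
T_s = v_R/a_R = (1/5)/6 = 0.0333 s
reaction-phase robot travel = 0.2000·0.1500 = 0.0300 m
robot covers 0.2000·0.0333 − ½·6.0000·0.0333² = 0.0033 m while stopping
human over T_r+T_s: 0.0000·(0.1500+0.0333) = 0.0000 m
margins: 0.1500+0.0200+0.1000 = 0.2700 m
sum ≈ 0.0300+0.0033+0.0000+0.2700 ≈ 0.3033 m = S ✓

v_R_max = 1/5 m/s = 0.2000 m/s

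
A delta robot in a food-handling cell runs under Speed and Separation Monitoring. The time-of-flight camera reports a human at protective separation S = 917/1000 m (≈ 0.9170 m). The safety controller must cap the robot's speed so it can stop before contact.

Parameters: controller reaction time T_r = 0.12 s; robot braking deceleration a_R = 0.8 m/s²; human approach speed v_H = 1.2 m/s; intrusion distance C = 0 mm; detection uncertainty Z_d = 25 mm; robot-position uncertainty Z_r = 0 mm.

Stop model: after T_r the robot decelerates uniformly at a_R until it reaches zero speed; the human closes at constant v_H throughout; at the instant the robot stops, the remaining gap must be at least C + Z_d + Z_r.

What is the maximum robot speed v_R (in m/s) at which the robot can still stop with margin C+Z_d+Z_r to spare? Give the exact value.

collect terms ⇒ (5/8)·v_R² + (81/50)·v_R + (-187/250) = 0
  disc = (81/50)² − 4·(5/8)·(-187/250) = 2809/625 ; √disc = 53/25
  v_R = (−(81/50) + 53/25) / (2·(5/8)) = 2/5 m/s
check:
stop time T_s = (2/5)/(4/5) = 0.5000 s
robot covers v_R·T_r = 0.4000·0.1200 = 0.0480 m before braking
robot under decel: 0.4000²/(2·0.8000) = 0.1000 m
human over T_r+T_s: 1.2000·(0.1200+0.5000) = 0.7440 m
residual clearance needed = 0.0000+0.0250+0.0000 = 0.0250 m
sum ≈ 0.0480+0.1000+0.7440+0.0250 ≈ 0.9170 m = S ✓

v_R_max = 2/5 m/s = 0.4000 m/s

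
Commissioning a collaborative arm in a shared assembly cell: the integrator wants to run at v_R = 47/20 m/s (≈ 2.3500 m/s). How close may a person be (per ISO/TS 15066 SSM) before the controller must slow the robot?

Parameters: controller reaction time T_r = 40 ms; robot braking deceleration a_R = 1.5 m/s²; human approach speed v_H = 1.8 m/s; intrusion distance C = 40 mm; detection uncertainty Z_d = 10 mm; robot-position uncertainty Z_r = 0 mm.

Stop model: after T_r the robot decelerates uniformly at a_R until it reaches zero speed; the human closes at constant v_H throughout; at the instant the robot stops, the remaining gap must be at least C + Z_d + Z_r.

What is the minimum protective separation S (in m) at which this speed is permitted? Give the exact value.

S_min = 29261/6000 m = 4.8768 m

T_s = v_R/a_R = (47/20)/(3/2) = 1.5667 s
robot covers v_R·T_r = 2.3500·0.0400 = 0.0940 m before braking
robot covers 2.3500·1.5667 − ½·1.5000·1.5667² = 1.8408 m while stopping
human over T_r+T_s: 1.8000·(0.0400+1.5667) = 2.8920 m
residual clearance needed = 0.0400+0.0100+0.0000 = 0.0500 m
S_min ≈ 0.0940+1.8408+2.8920+0.0500  ⇒  S_min = 29261/6000 m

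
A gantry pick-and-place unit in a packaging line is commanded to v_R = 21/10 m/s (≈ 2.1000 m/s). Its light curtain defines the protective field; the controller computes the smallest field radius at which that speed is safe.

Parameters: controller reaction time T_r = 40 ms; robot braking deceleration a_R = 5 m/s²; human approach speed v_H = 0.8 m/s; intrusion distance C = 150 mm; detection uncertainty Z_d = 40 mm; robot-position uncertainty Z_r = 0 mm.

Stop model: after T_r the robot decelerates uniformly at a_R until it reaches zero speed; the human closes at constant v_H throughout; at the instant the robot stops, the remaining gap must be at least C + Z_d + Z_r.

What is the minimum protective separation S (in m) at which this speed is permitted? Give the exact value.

stop time T_s = (21/10)/5 = 0.4200 s
robot in T_r: 2.1000·0.0400 = 0.0840 m
robot covers 2.1000·0.4200 − ½·5.0000·0.4200² = 0.4410 m while stopping
human closes 0.8000·0.4600 = 0.3680 m
residual clearance needed = 0.1500+0.0400+0.0000 = 0.1900 m
S_min ≈ 0.0840+0.4410+0.3680+0.1900  ⇒  S_min = 1083/1000 m

S_min = 1083/1000 m = 1.0830 m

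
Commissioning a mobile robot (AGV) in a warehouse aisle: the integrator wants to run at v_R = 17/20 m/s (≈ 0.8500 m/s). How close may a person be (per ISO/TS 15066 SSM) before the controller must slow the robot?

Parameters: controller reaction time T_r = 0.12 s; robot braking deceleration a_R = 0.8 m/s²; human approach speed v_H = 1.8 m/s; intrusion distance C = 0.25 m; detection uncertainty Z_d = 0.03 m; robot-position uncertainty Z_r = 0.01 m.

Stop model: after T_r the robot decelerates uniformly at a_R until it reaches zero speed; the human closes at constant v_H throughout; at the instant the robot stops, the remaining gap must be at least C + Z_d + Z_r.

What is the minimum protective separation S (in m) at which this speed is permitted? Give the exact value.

braking lasts T_s = (17/20)/(4/5) = 1.0625 s
robot covers v_R·T_r = 0.8500·0.1200 = 0.1020 m before braking
robot under decel: 0.8500²/(2·0.8000) = 0.4516 m
person approaches 1.8000·(0.1200+1.0625) = 2.1285 m
margins: 0.2500+0.0300+0.0100 = 0.2900 m
S_min ≈ 0.1020+0.4516+2.1285+0.2900  ⇒  S_min = 47553/16000 m

S_min = 47553/16000 m = 2.9721 m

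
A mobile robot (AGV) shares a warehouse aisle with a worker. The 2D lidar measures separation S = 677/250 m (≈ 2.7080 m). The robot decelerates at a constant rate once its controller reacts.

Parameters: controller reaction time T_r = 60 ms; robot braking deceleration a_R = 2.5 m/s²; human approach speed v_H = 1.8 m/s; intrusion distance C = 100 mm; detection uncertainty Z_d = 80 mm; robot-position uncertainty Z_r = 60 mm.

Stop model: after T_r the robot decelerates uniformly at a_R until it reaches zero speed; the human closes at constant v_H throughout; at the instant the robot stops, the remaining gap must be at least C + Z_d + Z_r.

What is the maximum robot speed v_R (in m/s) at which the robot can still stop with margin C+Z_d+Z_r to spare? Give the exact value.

v_R_max = 2 m/s = 2.0000 m/s

collect terms ⇒ (1/5)·v_R² + (39/50)·v_R + (-59/25) = 0
  disc = (39/50)² − 4·(1/5)·(-59/25) = 6241/2500 ; √disc = 79/50
  v_R = (−(39/50) + 79/50) / (2·(1/5)) = 2 m/s
check:
stop time T_s = 2/(5/2) = 0.8000 s
reaction-phase robot travel = 2.0000·0.0600 = 0.1200 m
robot covers 2.0000·0.8000 − ½·2.5000·0.8000² = 0.8000 m while stopping
human over T_r+T_s: 1.8000·(0.0600+0.8000) = 1.5480 m
residual clearance needed = 0.1000+0.0800+0.0600 = 0.2400 m
sum ≈ 0.1200+0.8000+1.5480+0.2400 ≈ 2.7080 m = S ✓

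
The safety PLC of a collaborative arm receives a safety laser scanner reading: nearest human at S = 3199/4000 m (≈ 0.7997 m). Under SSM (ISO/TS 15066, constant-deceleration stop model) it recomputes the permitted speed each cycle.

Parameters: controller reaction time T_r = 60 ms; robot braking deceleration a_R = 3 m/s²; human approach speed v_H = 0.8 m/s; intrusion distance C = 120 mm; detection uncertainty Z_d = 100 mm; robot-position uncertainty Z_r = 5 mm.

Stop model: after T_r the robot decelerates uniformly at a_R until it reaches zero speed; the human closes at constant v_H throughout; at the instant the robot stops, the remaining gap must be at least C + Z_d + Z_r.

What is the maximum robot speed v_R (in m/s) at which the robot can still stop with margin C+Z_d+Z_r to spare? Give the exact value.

v_R_max = 21/20 m/s = 1.0500 m/s

quadratic (1/6)·v² + (49/150)·v + (-2107/4000) = 0
  disc = (49/150)² − 4·(1/6)·(-2107/4000) = 41209/90000 ; √disc = 203/300
  v_R = (−(49/150) + 203/300) / (2·(1/6)) = 21/20 m/s
check:
stop time T_s = (21/20)/3 = 0.3500 s
robot in T_r: 1.0500·0.0600 = 0.0630 m
braking distance = 1.0500²/(2·3.0000) = 0.1837 m
human over T_r+T_s: 0.8000·(0.0600+0.3500) = 0.3280 m
C+Z_d+Z_r = 0.1200+0.1000+0.0050 = 0.2250 m
sum ≈ 0.0630+0.1837+0.3280+0.2250 ≈ 0.7997 m = S ✓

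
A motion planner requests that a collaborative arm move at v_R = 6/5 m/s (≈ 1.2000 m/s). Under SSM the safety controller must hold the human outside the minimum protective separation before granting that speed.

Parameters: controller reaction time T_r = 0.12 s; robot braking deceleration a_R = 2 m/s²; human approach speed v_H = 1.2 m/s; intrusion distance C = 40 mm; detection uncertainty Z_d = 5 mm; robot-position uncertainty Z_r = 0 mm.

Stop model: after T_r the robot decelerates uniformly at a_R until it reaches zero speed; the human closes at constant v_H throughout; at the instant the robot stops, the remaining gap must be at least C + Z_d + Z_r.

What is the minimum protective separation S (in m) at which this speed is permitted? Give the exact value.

S_min = 1413/1000 m = 1.4130 m

stop time T_s = (6/5)/2 = 0.6000 s
reaction-phase robot travel = 1.2000·0.1200 = 0.1440 m
robot covers 1.2000·0.6000 − ½·2.0000·0.6000² = 0.3600 m while stopping
human closes 1.2000·0.7200 = 0.8640 m
C+Z_d+Z_r = 0.0400+0.0050+0.0000 = 0.0450 m
S_min ≈ 0.1440+0.3600+0.8640+0.0450  ⇒  S_min = 1413/1000 m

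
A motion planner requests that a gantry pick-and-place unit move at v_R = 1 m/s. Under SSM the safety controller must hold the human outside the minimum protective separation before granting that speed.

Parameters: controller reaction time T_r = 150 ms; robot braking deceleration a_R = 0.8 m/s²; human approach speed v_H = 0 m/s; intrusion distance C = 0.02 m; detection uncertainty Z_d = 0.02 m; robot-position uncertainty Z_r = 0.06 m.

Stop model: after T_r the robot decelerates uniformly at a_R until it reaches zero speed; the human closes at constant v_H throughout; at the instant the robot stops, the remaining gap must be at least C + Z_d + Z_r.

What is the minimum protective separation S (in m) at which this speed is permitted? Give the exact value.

S_min = 7/8 m = 0.8750 m

stop time T_s = 1/(4/5) = 1.2500 s
reaction-phase robot travel = 1.0000·0.1500 = 0.1500 m
braking distance = 1.0000²/(2·0.8000) = 0.6250 m
human over T_r+T_s: 0.0000·(0.1500+1.2500) = 0.0000 m
C+Z_d+Z_r = 0.0200+0.0200+0.0600 = 0.1000 m
S_min ≈ 0.1500+0.6250+0.0000+0.1000  ⇒  S_min = 7/8 m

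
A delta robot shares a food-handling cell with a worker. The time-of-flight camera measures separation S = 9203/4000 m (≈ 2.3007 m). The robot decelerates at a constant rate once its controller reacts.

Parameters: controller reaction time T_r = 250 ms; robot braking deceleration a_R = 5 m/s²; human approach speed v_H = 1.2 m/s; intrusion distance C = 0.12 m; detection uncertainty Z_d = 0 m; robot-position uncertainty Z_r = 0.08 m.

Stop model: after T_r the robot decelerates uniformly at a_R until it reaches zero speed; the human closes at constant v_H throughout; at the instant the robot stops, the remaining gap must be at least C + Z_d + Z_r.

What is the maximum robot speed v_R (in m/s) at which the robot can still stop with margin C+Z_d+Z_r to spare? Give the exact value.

at the boundary: (1/10)·v² + (49/100)·v + (-7203/4000) = 0
  disc = (49/100)² − 4·(1/10)·(-7203/4000) = 2401/2500 ; √disc = 49/50
  v_R = (−(49/100) + 49/50) / (2·(1/10)) = 49/20 m/s
check:
stop time T_s = (49/20)/5 = 0.4900 s
robot in T_r: 2.4500·0.2500 = 0.6125 m
robot under decel: 2.4500²/(2·5.0000) = 0.6002 m
human over T_r+T_s: 1.2000·(0.2500+0.4900) = 0.8880 m
C+Z_d+Z_r = 0.1200+0.0000+0.0800 = 0.2000 m
sum ≈ 0.6125+0.6002+0.8880+0.2000 ≈ 2.3007 m = S ✓

v_R_max = 49/20 m/s = 2.4500 m/s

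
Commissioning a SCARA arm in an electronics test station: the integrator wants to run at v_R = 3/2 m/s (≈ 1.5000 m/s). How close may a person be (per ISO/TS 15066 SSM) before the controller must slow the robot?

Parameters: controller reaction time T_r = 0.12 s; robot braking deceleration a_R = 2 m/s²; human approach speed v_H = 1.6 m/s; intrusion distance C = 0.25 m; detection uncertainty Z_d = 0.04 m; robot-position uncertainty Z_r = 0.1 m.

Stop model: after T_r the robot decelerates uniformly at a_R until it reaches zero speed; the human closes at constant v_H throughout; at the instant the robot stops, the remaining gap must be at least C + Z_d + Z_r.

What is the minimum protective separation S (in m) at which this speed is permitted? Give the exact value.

S_min = 5049/2000 m = 2.5245 m

T_s = v_R/a_R = (3/2)/2 = 0.7500 s
robot covers v_R·T_r = 1.5000·0.1200 = 0.1800 m before braking
robot under decel: 1.5000²/(2·2.0000) = 0.5625 m
person approaches 1.6000·(0.1200+0.7500) = 1.3920 m
margins: 0.2500+0.0400+0.1000 = 0.3900 m
S_min ≈ 0.1800+0.5625+1.3920+0.3900  ⇒  S_min = 5049/2000 m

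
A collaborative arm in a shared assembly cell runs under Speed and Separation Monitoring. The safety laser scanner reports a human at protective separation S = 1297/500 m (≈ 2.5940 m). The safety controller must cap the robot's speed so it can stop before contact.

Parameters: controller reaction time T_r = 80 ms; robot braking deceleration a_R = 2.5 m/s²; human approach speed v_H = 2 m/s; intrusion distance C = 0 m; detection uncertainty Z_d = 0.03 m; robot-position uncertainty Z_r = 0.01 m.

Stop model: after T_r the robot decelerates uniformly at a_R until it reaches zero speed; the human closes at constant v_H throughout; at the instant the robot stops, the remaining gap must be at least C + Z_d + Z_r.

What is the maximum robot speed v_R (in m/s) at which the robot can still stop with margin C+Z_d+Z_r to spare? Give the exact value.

at the boundary: (1/5)·v² + (22/25)·v + (-1197/500) = 0
  disc = (22/25)² − 4·(1/5)·(-1197/500) = 1681/625 ; √disc = 41/25
  v_R = (−(22/25) + 41/25) / (2·(1/5)) = 19/10 m/s
check:
stop time T_s = (19/10)/(5/2) = 0.7600 s
reaction-phase robot travel = 1.9000·0.0800 = 0.1520 m
braking distance = 1.9000²/(2·2.5000) = 0.7220 m
human closes 2.0000·0.8400 = 1.6800 m
residual clearance needed = 0.0000+0.0300+0.0100 = 0.0400 m
sum ≈ 0.1520+0.7220+1.6800+0.0400 ≈ 2.5940 m = S ✓

v_R_max = 19/10 m/s = 1.9000 m/s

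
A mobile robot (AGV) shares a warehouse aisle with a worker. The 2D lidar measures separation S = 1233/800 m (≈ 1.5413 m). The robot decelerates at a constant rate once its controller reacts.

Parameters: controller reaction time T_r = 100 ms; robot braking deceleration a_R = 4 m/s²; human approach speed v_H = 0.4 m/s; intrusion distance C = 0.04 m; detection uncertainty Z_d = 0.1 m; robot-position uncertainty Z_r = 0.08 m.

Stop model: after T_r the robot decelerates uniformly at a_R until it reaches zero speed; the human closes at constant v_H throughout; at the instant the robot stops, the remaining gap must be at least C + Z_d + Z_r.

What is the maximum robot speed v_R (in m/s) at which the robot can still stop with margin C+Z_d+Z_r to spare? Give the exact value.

collect terms ⇒ (1/8)·v_R² + (1/5)·v_R + (-41/32) = 0
  disc = (1/5)² − 4·(1/8)·(-41/32) = 1089/1600 ; √disc = 33/40
  v_R = (−(1/5) + 33/40) / (2·(1/8)) = 5/2 m/s
check:
braking lasts T_s = (5/2)/4 = 0.6250 s
robot covers v_R·T_r = 2.5000·0.1000 = 0.2500 m before braking
robot covers 2.5000·0.6250 − ½·4.0000·0.6250² = 0.7812 m while stopping
human closes 0.4000·0.7250 = 0.2900 m
C+Z_d+Z_r = 0.0400+0.1000+0.0800 = 0.2200 m
sum ≈ 0.2500+0.7812+0.2900+0.2200 ≈ 1.5413 m = S ✓

v_R_max = 5/2 m/s = 2.5000 m/s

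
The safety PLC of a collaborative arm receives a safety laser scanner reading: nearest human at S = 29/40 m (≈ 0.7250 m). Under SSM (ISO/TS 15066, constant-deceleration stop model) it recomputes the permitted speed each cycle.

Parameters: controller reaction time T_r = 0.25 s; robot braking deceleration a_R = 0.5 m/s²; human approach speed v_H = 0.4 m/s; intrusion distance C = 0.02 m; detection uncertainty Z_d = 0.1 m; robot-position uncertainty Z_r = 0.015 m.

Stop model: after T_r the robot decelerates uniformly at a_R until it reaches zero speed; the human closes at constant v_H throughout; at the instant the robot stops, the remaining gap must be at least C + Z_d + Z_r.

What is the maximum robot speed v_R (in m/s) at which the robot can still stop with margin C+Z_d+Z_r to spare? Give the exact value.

at the boundary: (1)·v² + (21/20)·v + (-49/100) = 0
  disc = (21/20)² − 4·(1)·(-49/100) = 49/16 ; √disc = 7/4
  v_R = (−(21/20) + 7/4) / (2·(1)) = 7/20 m/s
check:
stop time T_s = (7/20)/(1/2) = 0.7000 s
reaction-phase robot travel = 0.3500·0.2500 = 0.0875 m
robot covers 0.3500·0.7000 − ½·0.5000·0.7000² = 0.1225 m while stopping
human over T_r+T_s: 0.4000·(0.2500+0.7000) = 0.3800 m
C+Z_d+Z_r = 0.0200+0.1000+0.0150 = 0.1350 m
sum ≈ 0.0875+0.1225+0.3800+0.1350 ≈ 0.7250 m = S ✓

v_R_max = 7/20 m/s = 0.3500 m/s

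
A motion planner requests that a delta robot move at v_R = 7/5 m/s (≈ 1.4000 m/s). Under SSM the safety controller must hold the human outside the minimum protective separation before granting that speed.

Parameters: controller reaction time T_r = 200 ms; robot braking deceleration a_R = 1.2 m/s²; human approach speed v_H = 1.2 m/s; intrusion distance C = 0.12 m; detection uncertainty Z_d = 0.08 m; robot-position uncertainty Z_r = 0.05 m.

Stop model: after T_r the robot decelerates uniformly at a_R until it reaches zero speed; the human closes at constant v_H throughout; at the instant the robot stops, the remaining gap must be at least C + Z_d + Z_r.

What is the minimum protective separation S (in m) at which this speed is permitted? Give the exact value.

T_s = v_R/a_R = (7/5)/(6/5) = 1.1667 s
robot in T_r: 1.4000·0.2000 = 0.2800 m
robot covers 1.4000·1.1667 − ½·1.2000·1.1667² = 0.8167 m while stopping
human over T_r+T_s: 1.2000·(0.2000+1.1667) = 1.6400 m
C+Z_d+Z_r = 0.1200+0.0800+0.0500 = 0.2500 m
S_min ≈ 0.2800+0.8167+1.6400+0.2500  ⇒  S_min = 224/75 m

S_min = 224/75 m = 2.9867 m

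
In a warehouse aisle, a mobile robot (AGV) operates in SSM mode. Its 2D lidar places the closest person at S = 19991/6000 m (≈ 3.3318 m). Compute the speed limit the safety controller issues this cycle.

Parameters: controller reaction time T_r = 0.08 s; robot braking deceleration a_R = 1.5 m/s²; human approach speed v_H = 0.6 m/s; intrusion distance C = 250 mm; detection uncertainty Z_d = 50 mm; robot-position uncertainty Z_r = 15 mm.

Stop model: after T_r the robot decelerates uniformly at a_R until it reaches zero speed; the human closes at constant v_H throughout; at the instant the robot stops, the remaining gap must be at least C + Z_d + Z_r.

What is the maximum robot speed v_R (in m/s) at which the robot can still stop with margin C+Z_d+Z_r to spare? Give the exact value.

v_R_max = 47/20 m/s = 2.3500 m/s

collect terms ⇒ (1/3)·v_R² + (12/25)·v_R + (-17813/6000) = 0
  disc = (12/25)² − 4·(1/3)·(-17813/6000) = 94249/22500 ; √disc = 307/150
  v_R = (−(12/25) + 307/150) / (2·(1/3)) = 47/20 m/s
check:
braking lasts T_s = (47/20)/(3/2) = 1.5667 s
robot in T_r: 2.3500·0.0800 = 0.1880 m
robot covers 2.3500·1.5667 − ½·1.5000·1.5667² = 1.8408 m while stopping
human closes 0.6000·1.6467 = 0.9880 m
margins: 0.2500+0.0500+0.0150 = 0.3150 m
sum ≈ 0.1880+1.8408+0.9880+0.3150 ≈ 3.3318 m = S ✓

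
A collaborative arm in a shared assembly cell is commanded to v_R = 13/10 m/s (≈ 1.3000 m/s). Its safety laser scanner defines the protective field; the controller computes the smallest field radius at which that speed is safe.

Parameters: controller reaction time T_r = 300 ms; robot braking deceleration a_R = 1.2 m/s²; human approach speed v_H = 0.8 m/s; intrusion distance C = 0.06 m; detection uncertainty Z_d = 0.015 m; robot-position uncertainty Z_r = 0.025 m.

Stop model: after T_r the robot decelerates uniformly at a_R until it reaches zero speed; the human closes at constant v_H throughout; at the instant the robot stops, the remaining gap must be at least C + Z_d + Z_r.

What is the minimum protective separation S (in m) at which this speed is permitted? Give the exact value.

T_s = v_R/a_R = (13/10)/(6/5) = 1.0833 s
robot in T_r: 1.3000·0.3000 = 0.3900 m
robot covers 1.3000·1.0833 − ½·1.2000·1.0833² = 0.7042 m while stopping
person approaches 0.8000·(0.3000+1.0833) = 1.1067 m
residual clearance needed = 0.0600+0.0150+0.0250 = 0.1000 m
S_min ≈ 0.3900+0.7042+1.1067+0.1000  ⇒  S_min = 2761/1200 m

S_min = 2761/1200 m = 2.3008 m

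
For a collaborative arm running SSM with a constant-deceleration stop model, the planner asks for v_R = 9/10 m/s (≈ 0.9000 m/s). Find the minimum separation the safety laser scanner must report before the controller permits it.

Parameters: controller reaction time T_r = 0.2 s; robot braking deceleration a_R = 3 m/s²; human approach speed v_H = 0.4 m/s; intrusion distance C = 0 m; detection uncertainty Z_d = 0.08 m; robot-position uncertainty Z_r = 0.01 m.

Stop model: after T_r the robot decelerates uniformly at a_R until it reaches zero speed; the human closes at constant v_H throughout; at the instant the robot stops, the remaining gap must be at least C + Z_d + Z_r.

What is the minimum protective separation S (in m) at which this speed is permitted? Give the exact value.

stop time T_s = (9/10)/3 = 0.3000 s
robot in T_r: 0.9000·0.2000 = 0.1800 m
braking distance = 0.9000²/(2·3.0000) = 0.1350 m
person approaches 0.4000·(0.2000+0.3000) = 0.2000 m
C+Z_d+Z_r = 0.0000+0.0800+0.0100 = 0.0900 m
S_min ≈ 0.1800+0.1350+0.2000+0.0900  ⇒  S_min = 121/200 m

S_min = 121/200 m = 0.6050 m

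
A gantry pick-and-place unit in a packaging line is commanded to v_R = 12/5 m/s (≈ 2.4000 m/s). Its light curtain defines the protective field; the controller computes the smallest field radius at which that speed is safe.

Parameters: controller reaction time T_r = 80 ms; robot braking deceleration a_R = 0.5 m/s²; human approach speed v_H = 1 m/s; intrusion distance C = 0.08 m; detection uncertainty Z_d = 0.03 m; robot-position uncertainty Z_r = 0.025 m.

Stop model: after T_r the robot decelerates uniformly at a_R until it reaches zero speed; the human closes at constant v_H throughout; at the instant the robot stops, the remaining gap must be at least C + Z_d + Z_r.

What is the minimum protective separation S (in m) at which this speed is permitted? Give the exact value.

S_min = 10967/1000 m = 10.9670 m

braking lasts T_s = (12/5)/(1/2) = 4.8000 s
reaction-phase robot travel = 2.4000·0.0800 = 0.1920 m
braking distance = 2.4000²/(2·0.5000) = 5.7600 m
person approaches 1.0000·(0.0800+4.8000) = 4.8800 m
residual clearance needed = 0.0800+0.0300+0.0250 = 0.1350 m
S_min ≈ 0.1920+5.7600+4.8800+0.1350  ⇒  S_min = 10967/1000 m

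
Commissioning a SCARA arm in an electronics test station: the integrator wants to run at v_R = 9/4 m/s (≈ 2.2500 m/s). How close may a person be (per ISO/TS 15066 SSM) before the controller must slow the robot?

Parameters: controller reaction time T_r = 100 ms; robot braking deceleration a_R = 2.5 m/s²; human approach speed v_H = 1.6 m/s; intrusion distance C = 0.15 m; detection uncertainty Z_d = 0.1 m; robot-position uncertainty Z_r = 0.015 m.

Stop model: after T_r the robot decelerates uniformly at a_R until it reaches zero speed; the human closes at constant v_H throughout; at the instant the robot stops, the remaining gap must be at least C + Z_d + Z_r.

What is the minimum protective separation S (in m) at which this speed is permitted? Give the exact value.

S_min = 1241/400 m = 3.1025 m

stop time T_s = (9/4)/(5/2) = 0.9000 s
robot covers v_R·T_r = 2.2500·0.1000 = 0.2250 m before braking
braking distance = 2.2500²/(2·2.5000) = 1.0125 m
human over T_r+T_s: 1.6000·(0.1000+0.9000) = 1.6000 m
C+Z_d+Z_r = 0.1500+0.1000+0.0150 = 0.2650 m
S_min ≈ 0.2250+1.0125+1.6000+0.2650  ⇒  S_min = 1241/400 m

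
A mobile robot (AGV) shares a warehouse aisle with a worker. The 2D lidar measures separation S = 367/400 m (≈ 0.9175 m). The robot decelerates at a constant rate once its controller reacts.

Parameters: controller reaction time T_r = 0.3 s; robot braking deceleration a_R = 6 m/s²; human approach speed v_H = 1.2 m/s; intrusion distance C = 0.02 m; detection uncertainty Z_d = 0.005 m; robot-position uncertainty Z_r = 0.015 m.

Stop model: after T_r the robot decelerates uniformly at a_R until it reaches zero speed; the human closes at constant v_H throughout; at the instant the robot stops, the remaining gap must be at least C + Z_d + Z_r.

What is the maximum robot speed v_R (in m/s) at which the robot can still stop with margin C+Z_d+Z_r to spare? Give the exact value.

collect terms ⇒ (1/12)·v_R² + (1/2)·v_R + (-207/400) = 0
  disc = (1/2)² − 4·(1/12)·(-207/400) = 169/400 ; √disc = 13/20
  v_R = (−(1/2) + 13/20) / (2·(1/12)) = 9/10 m/s
check:
braking lasts T_s = (9/10)/6 = 0.1500 s
reaction-phase robot travel = 0.9000·0.3000 = 0.2700 m
robot covers 0.9000·0.1500 − ½·6.0000·0.1500² = 0.0675 m while stopping
human closes 1.2000·0.4500 = 0.5400 m
C+Z_d+Z_r = 0.0200+0.0050+0.0150 = 0.0400 m
sum ≈ 0.2700+0.0675+0.5400+0.0400 ≈ 0.9175 m = S ✓

v_R_max = 9/10 m/s = 0.9000 m/s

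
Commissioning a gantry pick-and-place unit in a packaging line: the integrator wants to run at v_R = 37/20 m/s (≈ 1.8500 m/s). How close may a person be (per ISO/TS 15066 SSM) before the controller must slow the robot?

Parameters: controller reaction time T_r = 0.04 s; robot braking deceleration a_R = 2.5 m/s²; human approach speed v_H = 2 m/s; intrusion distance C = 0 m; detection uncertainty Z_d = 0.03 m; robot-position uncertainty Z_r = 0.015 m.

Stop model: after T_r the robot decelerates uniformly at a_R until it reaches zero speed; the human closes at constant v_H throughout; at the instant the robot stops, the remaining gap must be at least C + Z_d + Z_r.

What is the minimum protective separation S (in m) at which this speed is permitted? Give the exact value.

S_min = 4727/2000 m = 2.3635 m

T_s = v_R/a_R = (37/20)/(5/2) = 0.7400 s
reaction-phase robot travel = 1.8500·0.0400 = 0.0740 m
braking distance = 1.8500²/(2·2.5000) = 0.6845 m
human closes 2.0000·0.7800 = 1.5600 m
margins: 0.0000+0.0300+0.0150 = 0.0450 m
S_min ≈ 0.0740+0.6845+1.5600+0.0450  ⇒  S_min = 4727/2000 m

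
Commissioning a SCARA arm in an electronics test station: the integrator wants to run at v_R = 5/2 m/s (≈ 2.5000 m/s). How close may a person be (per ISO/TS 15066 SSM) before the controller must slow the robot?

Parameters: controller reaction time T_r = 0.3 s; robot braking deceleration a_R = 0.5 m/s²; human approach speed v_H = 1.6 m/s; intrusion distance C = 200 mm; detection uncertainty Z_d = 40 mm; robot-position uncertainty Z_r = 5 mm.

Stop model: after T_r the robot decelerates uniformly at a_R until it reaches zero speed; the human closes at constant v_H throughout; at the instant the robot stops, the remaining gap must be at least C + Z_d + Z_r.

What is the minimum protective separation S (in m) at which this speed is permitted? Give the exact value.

S_min = 629/40 m = 15.7250 m

T_s = v_R/a_R = (5/2)/(1/2) = 5.0000 s
robot covers v_R·T_r = 2.5000·0.3000 = 0.7500 m before braking
robot covers 2.5000·5.0000 − ½·0.5000·5.0000² = 6.2500 m while stopping
human closes 1.6000·5.3000 = 8.4800 m
margins: 0.2000+0.0400+0.0050 = 0.2450 m
S_min ≈ 0.7500+6.2500+8.4800+0.2450  ⇒  S_min = 629/40 m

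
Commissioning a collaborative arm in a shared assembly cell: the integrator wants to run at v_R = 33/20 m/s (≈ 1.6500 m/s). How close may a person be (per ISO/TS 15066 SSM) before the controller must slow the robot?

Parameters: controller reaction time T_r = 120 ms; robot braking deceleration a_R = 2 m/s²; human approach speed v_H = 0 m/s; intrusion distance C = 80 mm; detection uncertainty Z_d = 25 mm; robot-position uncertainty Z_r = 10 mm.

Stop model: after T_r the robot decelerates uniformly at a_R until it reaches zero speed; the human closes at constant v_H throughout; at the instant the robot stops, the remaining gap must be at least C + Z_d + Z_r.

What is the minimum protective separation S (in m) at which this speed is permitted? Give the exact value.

stop time T_s = (33/20)/2 = 0.8250 s
robot in T_r: 1.6500·0.1200 = 0.1980 m
robot covers 1.6500·0.8250 − ½·2.0000·0.8250² = 0.6806 m while stopping
human closes 0.0000·0.9450 = 0.0000 m
C+Z_d+Z_r = 0.0800+0.0250+0.0100 = 0.1150 m
S_min ≈ 0.1980+0.6806+0.0000+0.1150  ⇒  S_min = 7949/8000 m

S_min = 7949/8000 m = 0.9936 m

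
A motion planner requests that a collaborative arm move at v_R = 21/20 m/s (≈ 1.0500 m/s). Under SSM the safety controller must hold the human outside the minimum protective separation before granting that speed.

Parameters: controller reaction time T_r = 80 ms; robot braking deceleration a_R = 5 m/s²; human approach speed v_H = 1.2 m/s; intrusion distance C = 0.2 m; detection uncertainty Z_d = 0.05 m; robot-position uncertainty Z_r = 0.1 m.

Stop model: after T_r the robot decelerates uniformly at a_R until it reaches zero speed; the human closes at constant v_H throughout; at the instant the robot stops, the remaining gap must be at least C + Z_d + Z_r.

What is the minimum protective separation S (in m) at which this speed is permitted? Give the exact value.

S_min = 3569/4000 m = 0.8922 m

T_s = v_R/a_R = (21/20)/5 = 0.2100 s
reaction-phase robot travel = 1.0500·0.0800 = 0.0840 m
robot under decel: 1.0500²/(2·5.0000) = 0.1103 m
human closes 1.2000·0.2900 = 0.3480 m
margins: 0.2000+0.0500+0.1000 = 0.3500 m
S_min ≈ 0.0840+0.1103+0.3480+0.3500  ⇒  S_min = 3569/4000 m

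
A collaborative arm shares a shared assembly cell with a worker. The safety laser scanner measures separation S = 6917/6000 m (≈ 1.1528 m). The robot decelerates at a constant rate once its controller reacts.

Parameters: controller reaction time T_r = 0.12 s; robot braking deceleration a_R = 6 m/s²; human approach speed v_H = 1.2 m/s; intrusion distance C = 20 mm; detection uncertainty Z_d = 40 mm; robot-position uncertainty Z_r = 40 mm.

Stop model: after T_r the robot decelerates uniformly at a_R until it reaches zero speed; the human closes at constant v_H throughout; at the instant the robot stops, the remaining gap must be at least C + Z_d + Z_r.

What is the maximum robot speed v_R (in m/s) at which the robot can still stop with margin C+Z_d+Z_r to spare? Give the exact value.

v_R_max = 19/10 m/s = 1.9000 m/s

collect terms ⇒ (1/12)·v_R² + (8/25)·v_R + (-5453/6000) = 0
  disc = (8/25)² − 4·(1/12)·(-5453/6000) = 36481/90000 ; √disc = 191/300
  v_R = (−(8/25) + 191/300) / (2·(1/12)) = 19/10 m/s
check:
stop time T_s = (19/10)/6 = 0.3167 s
robot covers v_R·T_r = 1.9000·0.1200 = 0.2280 m before braking
braking distance = 1.9000²/(2·6.0000) = 0.3008 m
person approaches 1.2000·(0.1200+0.3167) = 0.5240 m
margins: 0.0200+0.0400+0.0400 = 0.1000 m
sum ≈ 0.2280+0.3008+0.5240+0.1000 ≈ 1.1528 m = S ✓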